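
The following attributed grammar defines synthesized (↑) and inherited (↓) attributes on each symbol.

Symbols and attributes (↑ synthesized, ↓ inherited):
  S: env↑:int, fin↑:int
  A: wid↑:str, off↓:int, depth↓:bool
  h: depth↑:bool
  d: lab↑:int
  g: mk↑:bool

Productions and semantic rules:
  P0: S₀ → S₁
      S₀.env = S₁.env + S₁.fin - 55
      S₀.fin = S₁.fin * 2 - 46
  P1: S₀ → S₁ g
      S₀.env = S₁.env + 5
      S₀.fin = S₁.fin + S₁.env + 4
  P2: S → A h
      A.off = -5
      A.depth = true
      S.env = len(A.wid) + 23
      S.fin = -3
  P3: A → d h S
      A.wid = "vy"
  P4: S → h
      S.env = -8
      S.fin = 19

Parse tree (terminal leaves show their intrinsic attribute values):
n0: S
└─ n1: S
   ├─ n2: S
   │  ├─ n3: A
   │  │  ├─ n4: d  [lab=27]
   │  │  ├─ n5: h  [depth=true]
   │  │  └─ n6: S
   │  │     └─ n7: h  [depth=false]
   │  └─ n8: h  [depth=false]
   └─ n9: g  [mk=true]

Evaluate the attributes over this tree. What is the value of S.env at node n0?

1

1. n3.off = -5  [-5]
2. n3.depth = true  [true]
3. n4.lab = 27  [terminal]
4. n5.depth = true  [terminal]
5. n7.depth = false  [terminal]
6. n6.env = -8  [-8]
7. n6.fin = 19  [19]
8. n3.wid = "vy"  ["vy"]
9. n8.depth = false  [terminal]
10. n2.env = 25  [len(A.wid) + 23]
11. n2.fin = -3  [-3]
12. n9.mk = true  [terminal]
13. n1.env = 30  [S₁.env + 5]
14. n1.fin = 26  [S₁.fin + S₁.env + 4]
15. n0.env = 1  [S₁.env + S₁.fin - 55]
16. n0.fin = 6  [S₁.fin * 2 - 46]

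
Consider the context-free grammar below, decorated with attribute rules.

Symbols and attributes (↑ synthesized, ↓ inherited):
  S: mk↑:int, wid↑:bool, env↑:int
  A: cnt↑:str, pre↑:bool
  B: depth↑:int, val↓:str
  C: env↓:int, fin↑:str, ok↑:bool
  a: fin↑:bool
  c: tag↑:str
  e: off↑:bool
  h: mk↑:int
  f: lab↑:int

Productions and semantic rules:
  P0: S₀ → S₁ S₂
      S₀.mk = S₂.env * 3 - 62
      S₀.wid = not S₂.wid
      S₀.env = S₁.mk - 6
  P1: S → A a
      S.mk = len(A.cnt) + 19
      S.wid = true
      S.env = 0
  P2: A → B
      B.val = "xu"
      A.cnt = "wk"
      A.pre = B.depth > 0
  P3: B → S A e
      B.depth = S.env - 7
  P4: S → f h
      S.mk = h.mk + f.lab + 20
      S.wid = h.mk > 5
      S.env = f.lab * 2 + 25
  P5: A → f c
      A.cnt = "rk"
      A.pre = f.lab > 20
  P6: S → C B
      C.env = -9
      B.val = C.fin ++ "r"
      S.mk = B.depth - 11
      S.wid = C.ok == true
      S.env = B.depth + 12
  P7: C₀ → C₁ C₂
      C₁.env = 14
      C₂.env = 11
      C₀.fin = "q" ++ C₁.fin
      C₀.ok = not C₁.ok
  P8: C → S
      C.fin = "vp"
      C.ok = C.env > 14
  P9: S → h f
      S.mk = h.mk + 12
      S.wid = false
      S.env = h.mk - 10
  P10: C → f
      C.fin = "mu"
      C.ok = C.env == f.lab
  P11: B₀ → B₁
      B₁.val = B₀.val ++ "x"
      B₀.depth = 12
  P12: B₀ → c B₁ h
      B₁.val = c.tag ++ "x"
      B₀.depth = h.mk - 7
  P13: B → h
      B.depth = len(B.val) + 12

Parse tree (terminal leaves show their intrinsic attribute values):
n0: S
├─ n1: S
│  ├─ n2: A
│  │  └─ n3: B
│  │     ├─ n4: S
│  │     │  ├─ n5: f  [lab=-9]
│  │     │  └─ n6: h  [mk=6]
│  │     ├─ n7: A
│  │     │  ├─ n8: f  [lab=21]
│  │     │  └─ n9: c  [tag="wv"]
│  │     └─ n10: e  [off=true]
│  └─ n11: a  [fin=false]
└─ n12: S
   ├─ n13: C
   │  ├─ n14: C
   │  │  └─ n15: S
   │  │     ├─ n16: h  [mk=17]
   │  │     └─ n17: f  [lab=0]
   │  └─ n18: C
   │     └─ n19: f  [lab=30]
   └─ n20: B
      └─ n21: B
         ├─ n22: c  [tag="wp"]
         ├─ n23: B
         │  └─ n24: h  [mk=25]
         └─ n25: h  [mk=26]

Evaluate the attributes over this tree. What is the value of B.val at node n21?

"qvprx"

1. n3.val = "xu"  ["xu"]
2. n5.lab = -9  [terminal]
3. n6.mk = 6  [terminal]
4. n4.mk = 17  [h.mk + f.lab + 20]
5. n4.wid = true  [h.mk > 5]
6. n4.env = 7  [f.lab * 2 + 25]
7. n8.lab = 21  [terminal]
8. n9.tag = "wv"  [terminal]
9. n7.cnt = "rk"  ["rk"]
10. n7.pre = true  [f.lab > 20]
11. n10.off = true  [terminal]
12. n3.depth = 0  [S.env - 7]
13. n2.cnt = "wk"  ["wk"]
14. n2.pre = false  [B.depth > 0]
15. n11.fin = false  [terminal]
16. n1.mk = 21  [len(A.cnt) + 19]
17. n1.wid = true  [true]
18. n1.env = 0  [0]
19. n13.env = -9  [-9]
20. n14.env = 14  [14]
21. n16.mk = 17  [terminal]
22. n17.lab = 0  [terminal]
23. n15.mk = 29  [h.mk + 12]
24. n15.wid = false  [false]
25. n15.env = 7  [h.mk - 10]
26. n14.fin = "vp"  ["vp"]
27. n14.ok = false  [C.env > 14]
28. n18.env = 11  [11]
29. n19.lab = 30  [terminal]
30. n18.fin = "mu"  ["mu"]
31. n18.ok = false  [C.env == f.lab]
32. n13.fin = "qvp"  ["q" ++ C₁.fin]
33. n13.ok = true  [not C₁.ok]
34. n20.val = "qvpr"  [C.fin ++ "r"]
35. n21.val = "qvprx"  [B₀.val ++ "x"]
36. n22.tag = "wp"  [terminal]
37. n23.val = "wpx"  [c.tag ++ "x"]
38. n24.mk = 25  [terminal]
39. n23.depth = 15  [len(B.val) + 12]
40. n25.mk = 26  [terminal]
41. n21.depth = 19  [h.mk - 7]
42. n20.depth = 12  [12]
43. n12.mk = 1  [B.depth - 11]
44. n12.wid = true  [C.ok == true]
45. n12.env = 24  [B.depth + 12]
46. n0.mk = 10  [S₂.env * 3 - 62]
47. n0.wid = false  [not S₂.wid]
48. n0.env = 15  [S₁.mk - 6]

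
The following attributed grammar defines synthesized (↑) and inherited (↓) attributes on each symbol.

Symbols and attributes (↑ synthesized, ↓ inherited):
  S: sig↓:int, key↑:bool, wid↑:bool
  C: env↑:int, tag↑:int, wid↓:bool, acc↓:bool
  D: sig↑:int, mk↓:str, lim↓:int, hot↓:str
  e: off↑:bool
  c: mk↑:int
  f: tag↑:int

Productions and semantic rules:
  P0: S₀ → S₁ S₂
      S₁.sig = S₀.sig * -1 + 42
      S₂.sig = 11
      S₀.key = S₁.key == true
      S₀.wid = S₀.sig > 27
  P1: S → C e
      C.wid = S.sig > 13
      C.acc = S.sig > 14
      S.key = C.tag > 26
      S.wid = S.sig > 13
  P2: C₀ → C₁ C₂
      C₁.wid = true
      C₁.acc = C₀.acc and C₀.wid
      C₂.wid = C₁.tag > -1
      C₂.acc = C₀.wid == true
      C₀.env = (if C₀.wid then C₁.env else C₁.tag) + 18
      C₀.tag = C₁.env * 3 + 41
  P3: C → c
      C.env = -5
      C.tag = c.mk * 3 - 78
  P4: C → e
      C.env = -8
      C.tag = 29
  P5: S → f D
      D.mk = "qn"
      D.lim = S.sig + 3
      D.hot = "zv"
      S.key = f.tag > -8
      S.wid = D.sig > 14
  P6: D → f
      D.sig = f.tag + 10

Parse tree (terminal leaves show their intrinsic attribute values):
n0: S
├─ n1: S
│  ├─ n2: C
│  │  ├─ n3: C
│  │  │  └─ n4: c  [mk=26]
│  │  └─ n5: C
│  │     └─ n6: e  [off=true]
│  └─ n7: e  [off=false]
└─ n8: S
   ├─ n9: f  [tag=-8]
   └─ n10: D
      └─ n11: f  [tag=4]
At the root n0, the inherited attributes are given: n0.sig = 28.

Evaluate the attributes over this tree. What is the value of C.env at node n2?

13

1. n0.sig = 28  [given at root]
2. n1.sig = 14  [S₀.sig * -1 + 42]
3. n2.wid = true  [S.sig > 13]
4. n2.acc = false  [S.sig > 14]
5. n3.wid = true  [true]
6. n3.acc = false  [C₀.acc and C₀.wid]
7. n4.mk = 26  [terminal]
8. n3.env = -5  [-5]
9. n3.tag = 0  [c.mk * 3 - 78]
10. n5.wid = true  [C₁.tag > -1]
11. n5.acc = true  [C₀.wid == true]
12. n6.off = true  [terminal]
13. n5.env = -8  [-8]
14. n5.tag = 29  [29]
15. n2.env = 13  [(if C₀.wid then C₁.env else C₁.tag) + 18]
16. n2.tag = 26  [C₁.env * 3 + 41]
17. n7.off = false  [terminal]
18. n1.key = false  [C.tag > 26]
19. n1.wid = true  [S.sig > 13]
20. n8.sig = 11  [11]
21. n9.tag = -8  [terminal]
22. n10.mk = "qn"  ["qn"]
23. n10.lim = 14  [S.sig + 3]
24. n10.hot = "zv"  ["zv"]
25. n11.tag = 4  [terminal]
26. n10.sig = 14  [f.tag + 10]
27. n8.key = false  [f.tag > -8]
28. n8.wid = false  [D.sig > 14]
29. n0.key = false  [S₁.key == true]
30. n0.wid = true  [S₀.sig > 27]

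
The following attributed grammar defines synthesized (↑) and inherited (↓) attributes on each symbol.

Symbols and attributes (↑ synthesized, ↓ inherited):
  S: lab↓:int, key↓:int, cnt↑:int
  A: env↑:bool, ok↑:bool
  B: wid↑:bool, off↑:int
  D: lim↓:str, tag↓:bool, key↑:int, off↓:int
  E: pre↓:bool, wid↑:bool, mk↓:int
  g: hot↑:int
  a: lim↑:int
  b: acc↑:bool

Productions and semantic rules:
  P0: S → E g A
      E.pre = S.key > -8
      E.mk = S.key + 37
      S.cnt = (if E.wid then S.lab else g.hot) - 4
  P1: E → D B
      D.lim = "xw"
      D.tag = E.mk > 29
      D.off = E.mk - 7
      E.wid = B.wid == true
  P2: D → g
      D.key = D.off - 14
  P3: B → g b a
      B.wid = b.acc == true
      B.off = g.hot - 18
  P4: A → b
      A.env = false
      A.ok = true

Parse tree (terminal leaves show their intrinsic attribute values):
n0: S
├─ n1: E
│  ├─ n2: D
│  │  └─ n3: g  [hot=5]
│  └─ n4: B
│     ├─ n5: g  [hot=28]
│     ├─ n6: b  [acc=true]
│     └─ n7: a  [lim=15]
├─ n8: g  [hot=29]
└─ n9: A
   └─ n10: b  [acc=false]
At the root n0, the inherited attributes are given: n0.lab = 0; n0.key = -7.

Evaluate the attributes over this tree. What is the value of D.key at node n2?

9

1. n0.lab = 0  [given at root]
2. n0.key = -7  [given at root]
3. n1.pre = true  [S.key > -8]
4. n1.mk = 30  [S.key + 37]
5. n2.lim = "xw"  ["xw"]
6. n2.tag = true  [E.mk > 29]
7. n2.off = 23  [E.mk - 7]
8. n3.hot = 5  [terminal]
9. n2.key = 9  [D.off - 14]
10. n5.hot = 28  [terminal]
11. n6.acc = true  [terminal]
12. n7.lim = 15  [terminal]
13. n4.wid = true  [b.acc == true]
14. n4.off = 10  [g.hot - 18]
15. n1.wid = true  [B.wid == true]
16. n8.hot = 29  [terminal]
17. n10.acc = false  [terminal]
18. n9.env = false  [false]
19. n9.ok = true  [true]
20. n0.cnt = -4  [(if E.wid then S.lab else g.hot) - 4]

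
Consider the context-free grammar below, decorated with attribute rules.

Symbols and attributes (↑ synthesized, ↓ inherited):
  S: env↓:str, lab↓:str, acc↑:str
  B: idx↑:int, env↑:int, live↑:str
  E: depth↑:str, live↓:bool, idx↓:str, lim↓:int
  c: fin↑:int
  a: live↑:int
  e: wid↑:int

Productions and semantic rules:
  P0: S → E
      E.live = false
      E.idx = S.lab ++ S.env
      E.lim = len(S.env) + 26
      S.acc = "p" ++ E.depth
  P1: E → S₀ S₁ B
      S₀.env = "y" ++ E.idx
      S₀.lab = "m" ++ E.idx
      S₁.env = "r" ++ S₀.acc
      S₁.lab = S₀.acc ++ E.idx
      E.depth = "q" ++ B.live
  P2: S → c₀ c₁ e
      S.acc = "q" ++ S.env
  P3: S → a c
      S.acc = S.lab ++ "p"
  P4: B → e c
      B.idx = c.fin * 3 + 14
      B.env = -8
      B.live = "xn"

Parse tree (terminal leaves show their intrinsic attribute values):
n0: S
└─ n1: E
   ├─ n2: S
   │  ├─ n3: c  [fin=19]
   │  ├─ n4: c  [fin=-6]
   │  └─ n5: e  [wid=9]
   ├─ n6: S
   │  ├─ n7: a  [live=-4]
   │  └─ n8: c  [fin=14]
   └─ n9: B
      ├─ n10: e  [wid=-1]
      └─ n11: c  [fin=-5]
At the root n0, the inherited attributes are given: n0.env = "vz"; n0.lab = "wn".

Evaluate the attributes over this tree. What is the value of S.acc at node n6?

1. n0.env = "vz"  [given at root]
2. n0.lab = "wn"  [given at root]
3. n1.live = false  [false]
4. n1.idx = "wnvz"  [S.lab ++ S.env]
5. n1.lim = 28  [len(S.env) + 26]
6. n2.env = "ywnvz"  ["y" ++ E.idx]
7. n2.lab = "mwnvz"  ["m" ++ E.idx]
8. n3.fin = 19  [terminal]
9. n4.fin = -6  [terminal]
10. n5.wid = 9  [terminal]
11. n2.acc = "qywnvz"  ["q" ++ S.env]
12. n6.env = "rqywnvz"  ["r" ++ S₀.acc]
13. n6.lab = "qywnvzwnvz"  [S₀.acc ++ E.idx]
14. n7.live = -4  [terminal]
15. n8.fin = 14  [terminal]
16. n6.acc = "qywnvzwnvzp"  [S.lab ++ "p"]
17. n10.wid = -1  [terminal]
18. n11.fin = -5  [terminal]
19. n9.idx = -1  [c.fin * 3 + 14]
20. n9.env = -8  [-8]
21. n9.live = "xn"  ["xn"]
22. n1.depth = "qxn"  ["q" ++ B.live]
23. n0.acc = "pqxn"  ["p" ++ E.depth]

"qywnvzwnvzp"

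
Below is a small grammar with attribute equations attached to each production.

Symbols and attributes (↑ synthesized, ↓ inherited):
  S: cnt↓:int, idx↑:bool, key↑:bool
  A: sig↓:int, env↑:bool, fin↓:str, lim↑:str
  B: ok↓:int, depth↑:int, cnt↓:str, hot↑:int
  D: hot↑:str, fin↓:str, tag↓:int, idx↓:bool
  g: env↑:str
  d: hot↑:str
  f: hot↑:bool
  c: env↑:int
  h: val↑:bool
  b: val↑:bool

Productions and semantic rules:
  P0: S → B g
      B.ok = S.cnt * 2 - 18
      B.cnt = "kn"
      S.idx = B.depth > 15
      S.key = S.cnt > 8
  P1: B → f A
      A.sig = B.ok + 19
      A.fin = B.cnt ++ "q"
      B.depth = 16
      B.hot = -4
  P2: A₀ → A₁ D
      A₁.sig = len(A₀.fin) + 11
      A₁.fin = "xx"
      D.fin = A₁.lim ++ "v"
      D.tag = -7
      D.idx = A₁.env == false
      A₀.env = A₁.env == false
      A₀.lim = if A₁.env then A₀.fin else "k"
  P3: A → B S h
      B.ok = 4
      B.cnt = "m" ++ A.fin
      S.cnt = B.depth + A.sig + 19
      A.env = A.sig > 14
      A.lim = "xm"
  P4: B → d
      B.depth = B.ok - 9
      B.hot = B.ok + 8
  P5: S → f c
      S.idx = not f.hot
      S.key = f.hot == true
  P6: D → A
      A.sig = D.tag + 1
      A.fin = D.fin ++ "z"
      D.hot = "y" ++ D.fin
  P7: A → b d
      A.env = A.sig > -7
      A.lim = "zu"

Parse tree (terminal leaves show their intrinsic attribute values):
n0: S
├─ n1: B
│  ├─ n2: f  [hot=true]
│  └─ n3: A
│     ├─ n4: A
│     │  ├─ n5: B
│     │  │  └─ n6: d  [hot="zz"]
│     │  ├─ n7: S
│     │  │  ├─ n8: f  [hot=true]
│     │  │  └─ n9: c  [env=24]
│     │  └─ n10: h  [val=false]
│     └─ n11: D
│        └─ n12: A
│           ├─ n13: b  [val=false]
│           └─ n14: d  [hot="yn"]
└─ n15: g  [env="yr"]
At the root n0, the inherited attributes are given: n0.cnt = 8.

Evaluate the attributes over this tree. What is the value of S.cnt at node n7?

28

1. n0.cnt = 8  [given at root]
2. n1.ok = -2  [S.cnt * 2 - 18]
3. n1.cnt = "kn"  ["kn"]
4. n2.hot = true  [terminal]
5. n3.sig = 17  [B.ok + 19]
6. n3.fin = "knq"  [B.cnt ++ "q"]
7. n4.sig = 14  [len(A₀.fin) + 11]
8. n4.fin = "xx"  ["xx"]
9. n5.ok = 4  [4]
10. n5.cnt = "mxx"  ["m" ++ A.fin]
11. n6.hot = "zz"  [terminal]
12. n5.depth = -5  [B.ok - 9]
13. n5.hot = 12  [B.ok + 8]
14. n7.cnt = 28  [B.depth + A.sig + 19]
15. n8.hot = true  [terminal]
16. n9.env = 24  [terminal]
17. n7.idx = false  [not f.hot]
18. n7.key = true  [f.hot == true]
19. n10.val = false  [terminal]
20. n4.env = false  [A.sig > 14]
21. n4.lim = "xm"  ["xm"]
22. n11.fin = "xmv"  [A₁.lim ++ "v"]
23. n11.tag = -7  [-7]
24. n11.idx = true  [A₁.env == false]
25. n12.sig = -6  [D.tag + 1]
26. n12.fin = "xmvz"  [D.fin ++ "z"]
27. n13.val = false  [terminal]
28. n14.hot = "yn"  [terminal]
29. n12.env = true  [A.sig > -7]
30. n12.lim = "zu"  ["zu"]
31. n11.hot = "yxmv"  ["y" ++ D.fin]
32. n3.env = true  [A₁.env == false]
33. n3.lim = "k"  [if A₁.env then A₀.fin else "k"]
34. n1.depth = 16  [16]
35. n1.hot = -4  [-4]
36. n15.env = "yr"  [terminal]
37. n0.idx = true  [B.depth > 15]
38. n0.key = false  [S.cnt > 8]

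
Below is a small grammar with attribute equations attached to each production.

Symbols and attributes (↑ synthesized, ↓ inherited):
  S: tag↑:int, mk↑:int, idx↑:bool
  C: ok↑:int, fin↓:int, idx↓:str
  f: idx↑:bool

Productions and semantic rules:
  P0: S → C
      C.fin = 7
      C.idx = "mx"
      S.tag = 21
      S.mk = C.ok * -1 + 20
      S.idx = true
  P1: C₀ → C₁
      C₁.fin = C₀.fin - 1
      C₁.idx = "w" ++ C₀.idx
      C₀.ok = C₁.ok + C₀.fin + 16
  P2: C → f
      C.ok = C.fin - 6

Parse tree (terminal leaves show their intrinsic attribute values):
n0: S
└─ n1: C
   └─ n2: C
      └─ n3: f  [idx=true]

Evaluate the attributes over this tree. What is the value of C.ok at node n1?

1. n1.fin = 7  [7]
2. n1.idx = "mx"  ["mx"]
3. n2.fin = 6  [C₀.fin - 1]
4. n2.idx = "wmx"  ["w" ++ C₀.idx]
5. n3.idx = true  [terminal]
6. n2.ok = 0  [C.fin - 6]
7. n1.ok = 23  [C₁.ok + C₀.fin + 16]
8. n0.tag = 21  [21]
9. n0.mk = -3  [C.ok * -1 + 20]
10. n0.idx = true  [true]

23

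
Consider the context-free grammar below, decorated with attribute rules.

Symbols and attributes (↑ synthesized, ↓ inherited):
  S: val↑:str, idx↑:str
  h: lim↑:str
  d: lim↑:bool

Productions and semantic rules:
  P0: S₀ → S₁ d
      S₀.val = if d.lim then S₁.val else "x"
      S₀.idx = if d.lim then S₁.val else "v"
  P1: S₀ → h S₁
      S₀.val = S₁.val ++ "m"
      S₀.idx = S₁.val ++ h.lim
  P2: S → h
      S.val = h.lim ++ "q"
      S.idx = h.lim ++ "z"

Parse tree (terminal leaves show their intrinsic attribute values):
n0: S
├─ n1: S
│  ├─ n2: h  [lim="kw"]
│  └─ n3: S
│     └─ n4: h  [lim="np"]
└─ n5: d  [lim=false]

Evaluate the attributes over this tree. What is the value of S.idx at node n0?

1. n2.lim = "kw"  [terminal]
2. n4.lim = "np"  [terminal]
3. n3.val = "npq"  [h.lim ++ "q"]
4. n3.idx = "npz"  [h.lim ++ "z"]
5. n1.val = "npqm"  [S₁.val ++ "m"]
6. n1.idx = "npqkw"  [S₁.val ++ h.lim]
7. n5.lim = false  [terminal]
8. n0.val = "x"  [if d.lim then S₁.val else "x"]
9. n0.idx = "v"  [if d.lim then S₁.val else "v"]

"v"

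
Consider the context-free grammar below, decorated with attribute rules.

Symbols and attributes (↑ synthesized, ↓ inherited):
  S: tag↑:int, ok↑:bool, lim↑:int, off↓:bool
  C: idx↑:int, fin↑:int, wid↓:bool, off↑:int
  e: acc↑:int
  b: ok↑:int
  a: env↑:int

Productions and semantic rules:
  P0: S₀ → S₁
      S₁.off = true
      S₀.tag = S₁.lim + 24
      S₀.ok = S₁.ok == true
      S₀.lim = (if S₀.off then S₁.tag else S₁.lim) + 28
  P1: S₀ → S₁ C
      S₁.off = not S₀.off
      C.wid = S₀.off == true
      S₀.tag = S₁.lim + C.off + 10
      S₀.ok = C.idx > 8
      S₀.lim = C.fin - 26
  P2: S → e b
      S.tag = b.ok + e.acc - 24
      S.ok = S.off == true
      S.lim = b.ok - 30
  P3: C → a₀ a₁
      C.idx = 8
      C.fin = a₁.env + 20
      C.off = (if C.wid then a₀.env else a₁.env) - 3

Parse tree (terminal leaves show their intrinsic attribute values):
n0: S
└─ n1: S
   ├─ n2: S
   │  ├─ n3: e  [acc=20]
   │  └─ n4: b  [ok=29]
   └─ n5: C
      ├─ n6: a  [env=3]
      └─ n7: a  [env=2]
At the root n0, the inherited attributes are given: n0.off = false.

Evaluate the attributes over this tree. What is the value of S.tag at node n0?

20

1. n0.off = false  [given at root]
2. n1.off = true  [true]
3. n2.off = false  [not S₀.off]
4. n3.acc = 20  [terminal]
5. n4.ok = 29  [terminal]
6. n2.tag = 25  [b.ok + e.acc - 24]
7. n2.ok = false  [S.off == true]
8. n2.lim = -1  [b.ok - 30]
9. n5.wid = true  [S₀.off == true]
10. n6.env = 3  [terminal]
11. n7.env = 2  [terminal]
12. n5.idx = 8  [8]
13. n5.fin = 22  [a₁.env + 20]
14. n5.off = 0  [(if C.wid then a₀.env else a₁.env) - 3]
15. n1.tag = 9  [S₁.lim + C.off + 10]
16. n1.ok = false  [C.idx > 8]
17. n1.lim = -4  [C.fin - 26]
18. n0.tag = 20  [S₁.lim + 24]
19. n0.ok = false  [S₁.ok == true]
20. n0.lim = 24  [(if S₀.off then S₁.tag else S₁.lim) + 28]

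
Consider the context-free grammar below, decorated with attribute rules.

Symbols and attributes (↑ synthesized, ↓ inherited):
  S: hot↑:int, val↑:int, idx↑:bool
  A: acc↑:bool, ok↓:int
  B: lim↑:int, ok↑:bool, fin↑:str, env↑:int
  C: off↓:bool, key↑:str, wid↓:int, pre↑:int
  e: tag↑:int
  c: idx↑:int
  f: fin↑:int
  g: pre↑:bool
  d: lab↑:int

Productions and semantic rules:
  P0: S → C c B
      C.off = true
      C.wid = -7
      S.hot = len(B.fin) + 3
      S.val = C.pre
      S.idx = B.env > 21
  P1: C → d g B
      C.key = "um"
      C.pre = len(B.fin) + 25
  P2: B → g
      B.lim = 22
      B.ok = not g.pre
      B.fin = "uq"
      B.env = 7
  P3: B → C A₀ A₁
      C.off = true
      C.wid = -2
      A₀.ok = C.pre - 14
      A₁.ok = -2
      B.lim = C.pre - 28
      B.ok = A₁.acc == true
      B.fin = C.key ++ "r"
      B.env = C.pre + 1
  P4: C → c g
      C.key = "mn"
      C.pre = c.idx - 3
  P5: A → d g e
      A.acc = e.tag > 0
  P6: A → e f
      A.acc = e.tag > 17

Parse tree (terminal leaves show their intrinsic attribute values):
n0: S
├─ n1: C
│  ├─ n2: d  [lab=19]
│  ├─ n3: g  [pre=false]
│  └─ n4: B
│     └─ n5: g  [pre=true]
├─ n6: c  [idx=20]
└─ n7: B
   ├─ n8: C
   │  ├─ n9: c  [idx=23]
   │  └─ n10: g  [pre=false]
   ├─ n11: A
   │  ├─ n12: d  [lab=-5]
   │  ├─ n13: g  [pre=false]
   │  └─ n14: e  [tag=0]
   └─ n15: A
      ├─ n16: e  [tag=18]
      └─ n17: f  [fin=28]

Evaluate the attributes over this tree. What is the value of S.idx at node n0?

false

1. n1.off = true  [true]
2. n1.wid = -7  [-7]
3. n2.lab = 19  [terminal]
4. n3.pre = false  [terminal]
5. n5.pre = true  [terminal]
6. n4.lim = 22  [22]
7. n4.ok = false  [not g.pre]
8. n4.fin = "uq"  ["uq"]
9. n4.env = 7  [7]
10. n1.key = "um"  ["um"]
11. n1.pre = 27  [len(B.fin) + 25]
12. n6.idx = 20  [terminal]
13. n8.off = true  [true]
14. n8.wid = -2  [-2]
15. n9.idx = 23  [terminal]
16. n10.pre = false  [terminal]
17. n8.key = "mn"  ["mn"]
18. n8.pre = 20  [c.idx - 3]
19. n11.ok = 6  [C.pre - 14]
20. n12.lab = -5  [terminal]
21. n13.pre = false  [terminal]
22. n14.tag = 0  [terminal]
23. n11.acc = false  [e.tag > 0]
24. n15.ok = -2  [-2]
25. n16.tag = 18  [terminal]
26. n17.fin = 28  [terminal]
27. n15.acc = true  [e.tag > 17]
28. n7.lim = -8  [C.pre - 28]
29. n7.ok = true  [A₁.acc == true]
30. n7.fin = "mnr"  [C.key ++ "r"]
31. n7.env = 21  [C.pre + 1]
32. n0.hot = 6  [len(B.fin) + 3]
33. n0.val = 27  [C.pre]
34. n0.idx = false  [B.env > 21]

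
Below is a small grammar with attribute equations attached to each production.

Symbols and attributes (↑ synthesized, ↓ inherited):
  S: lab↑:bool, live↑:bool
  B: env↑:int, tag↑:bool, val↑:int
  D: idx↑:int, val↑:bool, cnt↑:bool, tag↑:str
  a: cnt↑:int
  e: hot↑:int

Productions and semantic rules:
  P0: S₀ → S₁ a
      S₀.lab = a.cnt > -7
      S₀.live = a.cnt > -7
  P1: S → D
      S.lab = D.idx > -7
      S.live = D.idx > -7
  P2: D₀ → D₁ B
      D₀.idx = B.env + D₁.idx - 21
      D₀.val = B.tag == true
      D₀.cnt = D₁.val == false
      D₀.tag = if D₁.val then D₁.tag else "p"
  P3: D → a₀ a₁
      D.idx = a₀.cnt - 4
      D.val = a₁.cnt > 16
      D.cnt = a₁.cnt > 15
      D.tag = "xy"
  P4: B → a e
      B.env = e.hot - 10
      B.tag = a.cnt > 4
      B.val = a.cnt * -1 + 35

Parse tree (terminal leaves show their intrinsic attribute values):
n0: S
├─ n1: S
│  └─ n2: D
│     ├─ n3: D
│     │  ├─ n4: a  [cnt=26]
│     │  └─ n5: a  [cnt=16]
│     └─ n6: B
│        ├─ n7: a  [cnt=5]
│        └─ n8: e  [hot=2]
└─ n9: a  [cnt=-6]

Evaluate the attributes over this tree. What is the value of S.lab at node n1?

false

1. n4.cnt = 26  [terminal]
2. n5.cnt = 16  [terminal]
3. n3.idx = 22  [a₀.cnt - 4]
4. n3.val = false  [a₁.cnt > 16]
5. n3.cnt = true  [a₁.cnt > 15]
6. n3.tag = "xy"  ["xy"]
7. n7.cnt = 5  [terminal]
8. n8.hot = 2  [terminal]
9. n6.env = -8  [e.hot - 10]
10. n6.tag = true  [a.cnt > 4]
11. n6.val = 30  [a.cnt * -1 + 35]
12. n2.idx = -7  [B.env + D₁.idx - 21]
13. n2.val = true  [B.tag == true]
14. n2.cnt = true  [D₁.val == false]
15. n2.tag = "p"  [if D₁.val then D₁.tag else "p"]
16. n1.lab = false  [D.idx > -7]
17. n1.live = false  [D.idx > -7]
18. n9.cnt = -6  [terminal]
19. n0.lab = true  [a.cnt > -7]
20. n0.live = true  [a.cnt > -7]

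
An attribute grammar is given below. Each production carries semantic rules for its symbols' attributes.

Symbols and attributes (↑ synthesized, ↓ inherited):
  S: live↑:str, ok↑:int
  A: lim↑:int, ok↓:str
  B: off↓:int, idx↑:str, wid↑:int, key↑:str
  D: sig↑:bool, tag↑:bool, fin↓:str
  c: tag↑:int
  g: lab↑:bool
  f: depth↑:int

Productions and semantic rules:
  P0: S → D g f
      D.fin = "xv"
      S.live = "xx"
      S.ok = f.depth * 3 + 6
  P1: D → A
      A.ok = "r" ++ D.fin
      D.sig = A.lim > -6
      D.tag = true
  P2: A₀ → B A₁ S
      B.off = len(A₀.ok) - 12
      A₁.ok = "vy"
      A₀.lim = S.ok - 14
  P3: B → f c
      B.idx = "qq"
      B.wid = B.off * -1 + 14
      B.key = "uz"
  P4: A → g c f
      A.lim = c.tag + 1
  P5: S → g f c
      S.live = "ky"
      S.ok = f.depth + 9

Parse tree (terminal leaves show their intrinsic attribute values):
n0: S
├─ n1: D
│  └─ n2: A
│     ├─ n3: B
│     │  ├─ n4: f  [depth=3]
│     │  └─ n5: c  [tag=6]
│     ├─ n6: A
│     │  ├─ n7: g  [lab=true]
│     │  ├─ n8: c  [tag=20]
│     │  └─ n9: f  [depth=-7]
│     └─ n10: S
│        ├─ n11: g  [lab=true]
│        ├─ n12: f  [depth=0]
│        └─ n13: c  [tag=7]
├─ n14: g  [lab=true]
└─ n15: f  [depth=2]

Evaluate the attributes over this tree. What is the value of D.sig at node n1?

true

1. n1.fin = "xv"  ["xv"]
2. n2.ok = "rxv"  ["r" ++ D.fin]
3. n3.off = -9  [len(A₀.ok) - 12]
4. n4.depth = 3  [terminal]
5. n5.tag = 6  [terminal]
6. n3.idx = "qq"  ["qq"]
7. n3.wid = 23  [B.off * -1 + 14]
8. n3.key = "uz"  ["uz"]
9. n6.ok = "vy"  ["vy"]
10. n7.lab = true  [terminal]
11. n8.tag = 20  [terminal]
12. n9.depth = -7  [terminal]
13. n6.lim = 21  [c.tag + 1]
14. n11.lab = true  [terminal]
15. n12.depth = 0  [terminal]
16. n13.tag = 7  [terminal]
17. n10.live = "ky"  ["ky"]
18. n10.ok = 9  [f.depth + 9]
19. n2.lim = -5  [S.ok - 14]
20. n1.sig = true  [A.lim > -6]
21. n1.tag = true  [true]
22. n14.lab = true  [terminal]
23. n15.depth = 2  [terminal]
24. n0.live = "xx"  ["xx"]
25. n0.ok = 12  [f.depth * 3 + 6]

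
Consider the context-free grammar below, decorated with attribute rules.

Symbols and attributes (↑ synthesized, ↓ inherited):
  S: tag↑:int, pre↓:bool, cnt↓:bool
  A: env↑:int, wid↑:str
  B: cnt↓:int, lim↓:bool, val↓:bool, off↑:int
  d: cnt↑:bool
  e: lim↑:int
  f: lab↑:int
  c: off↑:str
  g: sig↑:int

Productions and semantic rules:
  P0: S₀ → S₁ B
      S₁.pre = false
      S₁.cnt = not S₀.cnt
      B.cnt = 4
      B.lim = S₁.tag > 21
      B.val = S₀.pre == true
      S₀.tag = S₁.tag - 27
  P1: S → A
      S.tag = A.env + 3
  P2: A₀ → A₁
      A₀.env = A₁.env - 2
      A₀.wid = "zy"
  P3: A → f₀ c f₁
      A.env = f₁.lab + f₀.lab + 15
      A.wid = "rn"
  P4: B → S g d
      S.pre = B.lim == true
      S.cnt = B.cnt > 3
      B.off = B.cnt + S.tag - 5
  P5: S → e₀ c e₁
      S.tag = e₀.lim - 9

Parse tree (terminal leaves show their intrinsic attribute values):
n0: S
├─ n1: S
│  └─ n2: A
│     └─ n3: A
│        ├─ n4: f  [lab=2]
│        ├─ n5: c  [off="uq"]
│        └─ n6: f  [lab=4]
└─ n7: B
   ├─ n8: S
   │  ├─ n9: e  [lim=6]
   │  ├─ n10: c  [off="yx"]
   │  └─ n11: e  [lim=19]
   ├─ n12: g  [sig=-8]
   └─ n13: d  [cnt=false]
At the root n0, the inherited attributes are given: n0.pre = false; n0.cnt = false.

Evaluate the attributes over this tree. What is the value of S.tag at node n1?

1. n0.pre = false  [given at root]
2. n0.cnt = false  [given at root]
3. n1.pre = false  [false]
4. n1.cnt = true  [not S₀.cnt]
5. n4.lab = 2  [terminal]
6. n5.off = "uq"  [terminal]
7. n6.lab = 4  [terminal]
8. n3.env = 21  [f₁.lab + f₀.lab + 15]
9. n3.wid = "rn"  ["rn"]
10. n2.env = 19  [A₁.env - 2]
11. n2.wid = "zy"  ["zy"]
12. n1.tag = 22  [A.env + 3]
13. n7.cnt = 4  [4]
14. n7.lim = true  [S₁.tag > 21]
15. n7.val = false  [S₀.pre == true]
16. n8.pre = true  [B.lim == true]
17. n8.cnt = true  [B.cnt > 3]
18. n9.lim = 6  [terminal]
19. n10.off = "yx"  [terminal]
20. n11.lim = 19  [terminal]
21. n8.tag = -3  [e₀.lim - 9]
22. n12.sig = -8  [terminal]
23. n13.cnt = false  [terminal]
24. n7.off = -4  [B.cnt + S.tag - 5]
25. n0.tag = -5  [S₁.tag - 27]

22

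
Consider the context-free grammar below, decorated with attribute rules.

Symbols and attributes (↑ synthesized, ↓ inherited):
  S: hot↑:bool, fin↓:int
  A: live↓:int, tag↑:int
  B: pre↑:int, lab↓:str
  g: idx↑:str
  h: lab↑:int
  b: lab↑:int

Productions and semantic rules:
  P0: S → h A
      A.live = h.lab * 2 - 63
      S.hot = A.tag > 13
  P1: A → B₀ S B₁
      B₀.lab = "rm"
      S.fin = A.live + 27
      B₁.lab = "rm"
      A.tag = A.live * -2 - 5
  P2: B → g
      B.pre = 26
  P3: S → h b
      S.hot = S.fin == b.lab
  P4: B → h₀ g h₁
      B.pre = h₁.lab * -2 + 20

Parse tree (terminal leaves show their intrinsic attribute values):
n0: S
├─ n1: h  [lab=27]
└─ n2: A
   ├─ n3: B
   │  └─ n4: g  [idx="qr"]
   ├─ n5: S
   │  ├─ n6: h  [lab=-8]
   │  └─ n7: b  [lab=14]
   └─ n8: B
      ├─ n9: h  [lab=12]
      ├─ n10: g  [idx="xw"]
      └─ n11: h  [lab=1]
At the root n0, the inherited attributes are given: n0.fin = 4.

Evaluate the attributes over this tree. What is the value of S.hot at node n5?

1. n0.fin = 4  [given at root]
2. n1.lab = 27  [terminal]
3. n2.live = -9  [h.lab * 2 - 63]
4. n3.lab = "rm"  ["rm"]
5. n4.idx = "qr"  [terminal]
6. n3.pre = 26  [26]
7. n5.fin = 18  [A.live + 27]
8. n6.lab = -8  [terminal]
9. n7.lab = 14  [terminal]
10. n5.hot = false  [S.fin == b.lab]
11. n8.lab = "rm"  ["rm"]
12. n9.lab = 12  [terminal]
13. n10.idx = "xw"  [terminal]
14. n11.lab = 1  [terminal]
15. n8.pre = 18  [h₁.lab * -2 + 20]
16. n2.tag = 13  [A.live * -2 - 5]
17. n0.hot = false  [A.tag > 13]

false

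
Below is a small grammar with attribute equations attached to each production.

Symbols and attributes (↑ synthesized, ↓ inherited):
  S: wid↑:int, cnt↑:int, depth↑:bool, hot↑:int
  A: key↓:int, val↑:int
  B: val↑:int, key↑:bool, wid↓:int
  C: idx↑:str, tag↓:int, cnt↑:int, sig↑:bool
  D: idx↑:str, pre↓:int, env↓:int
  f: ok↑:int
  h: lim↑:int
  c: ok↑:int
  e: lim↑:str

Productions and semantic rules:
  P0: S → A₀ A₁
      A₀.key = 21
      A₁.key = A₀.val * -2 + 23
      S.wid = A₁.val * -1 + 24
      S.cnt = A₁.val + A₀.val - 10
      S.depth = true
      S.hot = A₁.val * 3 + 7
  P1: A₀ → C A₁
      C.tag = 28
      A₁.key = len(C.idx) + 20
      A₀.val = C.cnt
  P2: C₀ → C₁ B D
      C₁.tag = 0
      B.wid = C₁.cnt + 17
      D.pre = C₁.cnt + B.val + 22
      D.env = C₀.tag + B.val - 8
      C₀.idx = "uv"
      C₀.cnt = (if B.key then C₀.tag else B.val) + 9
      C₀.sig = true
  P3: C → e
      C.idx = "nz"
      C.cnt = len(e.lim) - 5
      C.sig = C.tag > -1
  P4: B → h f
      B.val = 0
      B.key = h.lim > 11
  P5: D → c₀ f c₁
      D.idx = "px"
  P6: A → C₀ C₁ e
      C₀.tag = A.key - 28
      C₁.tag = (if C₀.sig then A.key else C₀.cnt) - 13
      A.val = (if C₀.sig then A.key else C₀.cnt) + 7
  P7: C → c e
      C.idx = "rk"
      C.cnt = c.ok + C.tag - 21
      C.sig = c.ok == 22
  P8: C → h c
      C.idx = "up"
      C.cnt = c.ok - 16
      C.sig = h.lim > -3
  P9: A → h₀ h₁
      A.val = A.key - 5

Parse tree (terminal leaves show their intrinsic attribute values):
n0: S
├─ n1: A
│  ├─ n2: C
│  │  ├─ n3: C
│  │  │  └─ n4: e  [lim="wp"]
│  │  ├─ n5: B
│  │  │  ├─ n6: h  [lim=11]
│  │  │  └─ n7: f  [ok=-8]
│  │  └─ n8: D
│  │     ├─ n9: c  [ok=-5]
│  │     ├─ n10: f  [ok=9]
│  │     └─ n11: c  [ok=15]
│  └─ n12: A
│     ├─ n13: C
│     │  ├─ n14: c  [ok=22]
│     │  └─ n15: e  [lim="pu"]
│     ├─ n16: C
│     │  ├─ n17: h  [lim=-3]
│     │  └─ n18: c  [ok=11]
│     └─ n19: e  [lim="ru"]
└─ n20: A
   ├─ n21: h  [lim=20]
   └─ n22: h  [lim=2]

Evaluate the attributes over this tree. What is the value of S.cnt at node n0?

-1

1. n1.key = 21  [21]
2. n2.tag = 28  [28]
3. n3.tag = 0  [0]
4. n4.lim = "wp"  [terminal]
5. n3.idx = "nz"  ["nz"]
6. n3.cnt = -3  [len(e.lim) - 5]
7. n3.sig = true  [C.tag > -1]
8. n5.wid = 14  [C₁.cnt + 17]
9. n6.lim = 11  [terminal]
10. n7.ok = -8  [terminal]
11. n5.val = 0  [0]
12. n5.key = false  [h.lim > 11]
13. n8.pre = 19  [C₁.cnt + B.val + 22]
14. n8.env = 20  [C₀.tag + B.val - 8]
15. n9.ok = -5  [terminal]
16. n10.ok = 9  [terminal]
17. n11.ok = 15  [terminal]
18. n8.idx = "px"  ["px"]
19. n2.idx = "uv"  ["uv"]
20. n2.cnt = 9  [(if B.key then C₀.tag else B.val) + 9]
21. n2.sig = true  [true]
22. n12.key = 22  [len(C.idx) + 20]
23. n13.tag = -6  [A.key - 28]
24. n14.ok = 22  [terminal]
25. n15.lim = "pu"  [terminal]
26. n13.idx = "rk"  ["rk"]
27. n13.cnt = -5  [c.ok + C.tag - 21]
28. n13.sig = true  [c.ok == 22]
29. n16.tag = 9  [(if C₀.sig then A.key else C₀.cnt) - 13]
30. n17.lim = -3  [terminal]
31. n18.ok = 11  [terminal]
32. n16.idx = "up"  ["up"]
33. n16.cnt = -5  [c.ok - 16]
34. n16.sig = false  [h.lim > -3]
35. n19.lim = "ru"  [terminal]
36. n12.val = 29  [(if C₀.sig then A.key else C₀.cnt) + 7]
37. n1.val = 9  [C.cnt]
38. n20.key = 5  [A₀.val * -2 + 23]
39. n21.lim = 20  [terminal]
40. n22.lim = 2  [terminal]
41. n20.val = 0  [A.key - 5]
42. n0.wid = 24  [A₁.val * -1 + 24]
43. n0.cnt = -1  [A₁.val + A₀.val - 10]
44. n0.depth = true  [true]
45. n0.hot = 7  [A₁.val * 3 + 7]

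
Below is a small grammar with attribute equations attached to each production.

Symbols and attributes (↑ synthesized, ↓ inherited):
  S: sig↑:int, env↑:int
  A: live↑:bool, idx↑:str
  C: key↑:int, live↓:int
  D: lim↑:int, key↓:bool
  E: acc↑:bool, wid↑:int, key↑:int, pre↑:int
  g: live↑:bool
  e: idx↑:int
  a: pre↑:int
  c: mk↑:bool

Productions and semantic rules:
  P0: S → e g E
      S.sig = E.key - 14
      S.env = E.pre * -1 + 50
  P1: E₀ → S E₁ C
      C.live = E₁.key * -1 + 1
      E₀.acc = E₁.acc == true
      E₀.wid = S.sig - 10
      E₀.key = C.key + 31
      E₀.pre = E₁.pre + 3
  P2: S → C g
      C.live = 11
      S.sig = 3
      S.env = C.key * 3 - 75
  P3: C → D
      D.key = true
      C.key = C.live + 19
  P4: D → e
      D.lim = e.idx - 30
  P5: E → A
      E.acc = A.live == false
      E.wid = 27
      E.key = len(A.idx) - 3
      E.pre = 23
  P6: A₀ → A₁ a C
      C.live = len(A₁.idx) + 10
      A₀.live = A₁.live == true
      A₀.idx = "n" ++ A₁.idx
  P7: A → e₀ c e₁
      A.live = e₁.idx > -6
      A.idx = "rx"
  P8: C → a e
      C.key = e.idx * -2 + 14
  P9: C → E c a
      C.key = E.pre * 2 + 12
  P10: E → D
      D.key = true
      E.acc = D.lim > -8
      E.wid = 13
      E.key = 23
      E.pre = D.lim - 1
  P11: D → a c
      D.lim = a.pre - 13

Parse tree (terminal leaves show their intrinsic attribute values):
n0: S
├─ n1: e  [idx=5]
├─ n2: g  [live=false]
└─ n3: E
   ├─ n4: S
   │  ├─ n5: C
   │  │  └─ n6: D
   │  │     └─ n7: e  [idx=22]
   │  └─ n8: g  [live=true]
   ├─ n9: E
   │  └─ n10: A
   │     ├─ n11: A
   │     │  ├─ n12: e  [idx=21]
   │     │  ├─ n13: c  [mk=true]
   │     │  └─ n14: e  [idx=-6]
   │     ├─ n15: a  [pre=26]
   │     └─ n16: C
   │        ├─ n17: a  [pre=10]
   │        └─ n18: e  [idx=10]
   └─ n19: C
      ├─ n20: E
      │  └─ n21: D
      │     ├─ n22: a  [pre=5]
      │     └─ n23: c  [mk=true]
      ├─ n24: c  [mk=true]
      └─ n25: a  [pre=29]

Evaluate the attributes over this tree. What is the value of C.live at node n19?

1. n1.idx = 5  [terminal]
2. n2.live = false  [terminal]
3. n5.live = 11  [11]
4. n6.key = true  [true]
5. n7.idx = 22  [terminal]
6. n6.lim = -8  [e.idx - 30]
7. n5.key = 30  [C.live + 19]
8. n8.live = true  [terminal]
9. n4.sig = 3  [3]
10. n4.env = 15  [C.key * 3 - 75]
11. n12.idx = 21  [terminal]
12. n13.mk = true  [terminal]
13. n14.idx = -6  [terminal]
14. n11.live = false  [e₁.idx > -6]
15. n11.idx = "rx"  ["rx"]
16. n15.pre = 26  [terminal]
17. n16.live = 12  [len(A₁.idx) + 10]
18. n17.pre = 10  [terminal]
19. n18.idx = 10  [terminal]
20. n16.key = -6  [e.idx * -2 + 14]
21. n10.live = false  [A₁.live == true]
22. n10.idx = "nrx"  ["n" ++ A₁.idx]
23. n9.acc = true  [A.live == false]
24. n9.wid = 27  [27]
25. n9.key = 0  [len(A.idx) - 3]
26. n9.pre = 23  [23]
27. n19.live = 1  [E₁.key * -1 + 1]
28. n21.key = true  [true]
29. n22.pre = 5  [terminal]
30. n23.mk = true  [terminal]
31. n21.lim = -8  [a.pre - 13]
32. n20.acc = false  [D.lim > -8]
33. n20.wid = 13  [13]
34. n20.key = 23  [23]
35. n20.pre = -9  [D.lim - 1]
36. n24.mk = true  [terminal]
37. n25.pre = 29  [terminal]
38. n19.key = -6  [E.pre * 2 + 12]
39. n3.acc = true  [E₁.acc == true]
40. n3.wid = -7  [S.sig - 10]
41. n3.key = 25  [C.key + 31]
42. n3.pre = 26  [E₁.pre + 3]
43. n0.sig = 11  [E.key - 14]
44. n0.env = 24  [E.pre * -1 + 50]

1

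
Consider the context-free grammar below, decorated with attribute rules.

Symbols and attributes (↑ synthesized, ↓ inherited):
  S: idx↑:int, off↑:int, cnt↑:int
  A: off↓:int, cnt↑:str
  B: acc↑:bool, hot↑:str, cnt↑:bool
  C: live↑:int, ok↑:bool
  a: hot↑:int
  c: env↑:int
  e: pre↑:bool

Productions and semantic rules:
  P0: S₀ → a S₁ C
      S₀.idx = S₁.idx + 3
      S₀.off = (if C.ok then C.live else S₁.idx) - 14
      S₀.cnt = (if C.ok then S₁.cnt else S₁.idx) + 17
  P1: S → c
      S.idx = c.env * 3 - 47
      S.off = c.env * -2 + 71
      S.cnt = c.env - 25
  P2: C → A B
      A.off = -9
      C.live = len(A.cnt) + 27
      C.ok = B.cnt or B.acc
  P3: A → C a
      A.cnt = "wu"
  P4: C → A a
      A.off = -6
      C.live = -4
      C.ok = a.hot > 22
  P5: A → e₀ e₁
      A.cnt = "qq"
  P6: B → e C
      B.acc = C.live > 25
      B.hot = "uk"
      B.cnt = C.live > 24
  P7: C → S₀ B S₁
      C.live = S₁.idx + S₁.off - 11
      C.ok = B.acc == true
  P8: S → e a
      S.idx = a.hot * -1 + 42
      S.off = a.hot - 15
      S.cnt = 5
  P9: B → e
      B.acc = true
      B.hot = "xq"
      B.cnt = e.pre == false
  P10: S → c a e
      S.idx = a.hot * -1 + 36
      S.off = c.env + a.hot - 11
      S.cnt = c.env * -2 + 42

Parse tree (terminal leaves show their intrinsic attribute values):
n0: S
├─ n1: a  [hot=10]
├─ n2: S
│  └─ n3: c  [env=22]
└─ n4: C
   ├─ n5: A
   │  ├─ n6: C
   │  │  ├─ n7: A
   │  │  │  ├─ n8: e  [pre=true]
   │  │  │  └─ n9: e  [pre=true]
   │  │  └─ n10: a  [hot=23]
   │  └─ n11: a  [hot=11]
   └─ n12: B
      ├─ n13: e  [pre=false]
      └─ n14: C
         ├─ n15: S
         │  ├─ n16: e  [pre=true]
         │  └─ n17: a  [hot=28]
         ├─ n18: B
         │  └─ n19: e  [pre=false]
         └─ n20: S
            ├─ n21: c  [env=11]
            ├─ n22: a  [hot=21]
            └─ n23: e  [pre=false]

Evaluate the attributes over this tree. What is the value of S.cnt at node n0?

14

1. n1.hot = 10  [terminal]
2. n3.env = 22  [terminal]
3. n2.idx = 19  [c.env * 3 - 47]
4. n2.off = 27  [c.env * -2 + 71]
5. n2.cnt = -3  [c.env - 25]
6. n5.off = -9  [-9]
7. n7.off = -6  [-6]
8. n8.pre = true  [terminal]
9. n9.pre = true  [terminal]
10. n7.cnt = "qq"  ["qq"]
11. n10.hot = 23  [terminal]
12. n6.live = -4  [-4]
13. n6.ok = true  [a.hot > 22]
14. n11.hot = 11  [terminal]
15. n5.cnt = "wu"  ["wu"]
16. n13.pre = false  [terminal]
17. n16.pre = true  [terminal]
18. n17.hot = 28  [terminal]
19. n15.idx = 14  [a.hot * -1 + 42]
20. n15.off = 13  [a.hot - 15]
21. n15.cnt = 5  [5]
22. n19.pre = false  [terminal]
23. n18.acc = true  [true]
24. n18.hot = "xq"  ["xq"]
25. n18.cnt = true  [e.pre == false]
26. n21.env = 11  [terminal]
27. n22.hot = 21  [terminal]
28. n23.pre = false  [terminal]
29. n20.idx = 15  [a.hot * -1 + 36]
30. n20.off = 21  [c.env + a.hot - 11]
31. n20.cnt = 20  [c.env * -2 + 42]
32. n14.live = 25  [S₁.idx + S₁.off - 11]
33. n14.ok = true  [B.acc == true]
34. n12.acc = false  [C.live > 25]
35. n12.hot = "uk"  ["uk"]
36. n12.cnt = true  [C.live > 24]
37. n4.live = 29  [len(A.cnt) + 27]
38. n4.ok = true  [B.cnt or B.acc]
39. n0.idx = 22  [S₁.idx + 3]
40. n0.off = 15  [(if C.ok then C.live else S₁.idx) - 14]
41. n0.cnt = 14  [(if C.ok then S₁.cnt else S₁.idx) + 17]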